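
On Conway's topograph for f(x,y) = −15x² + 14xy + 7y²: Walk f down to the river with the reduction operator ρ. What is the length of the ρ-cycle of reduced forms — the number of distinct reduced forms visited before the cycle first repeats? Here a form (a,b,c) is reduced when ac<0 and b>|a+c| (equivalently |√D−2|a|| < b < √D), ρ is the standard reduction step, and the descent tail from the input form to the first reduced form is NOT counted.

D = 616, ⌊√D⌋ = 24
river: ρ → (7,14,-15)
river: ρ → (-15,16,6)
river: ρ → (6,20,-9)
river: ρ → (-9,16,10)
river: ρ → (10,24,-1)
river: ρ → (-1,24,10)
river: ρ → (10,16,-9)
river: ρ → (-9,20,6)
river: ρ → (6,16,-15)
river: ρ → (-15,14,7)
ρ-cycle length = 10 (tail of 0 descent steps not counted)

10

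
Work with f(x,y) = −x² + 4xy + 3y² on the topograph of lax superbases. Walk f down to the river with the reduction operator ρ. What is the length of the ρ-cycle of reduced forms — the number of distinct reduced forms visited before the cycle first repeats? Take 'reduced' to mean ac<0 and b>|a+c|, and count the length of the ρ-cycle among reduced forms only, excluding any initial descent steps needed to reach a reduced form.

D = 28, ⌊√D⌋ = 5
river: ρ → (3,2,-2)
river: ρ → (-2,2,3)
river: ρ → (3,4,-1)
river: ρ → (-1,4,3)
ρ-cycle length = 4 (tail of 0 descent steps not counted)

4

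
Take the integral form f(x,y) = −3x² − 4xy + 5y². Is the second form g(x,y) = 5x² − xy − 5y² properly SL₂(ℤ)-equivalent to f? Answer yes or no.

D₁ = 76, D₂ = 101
discriminants differ ⇒ not SL₂(ℤ)-equivalent

no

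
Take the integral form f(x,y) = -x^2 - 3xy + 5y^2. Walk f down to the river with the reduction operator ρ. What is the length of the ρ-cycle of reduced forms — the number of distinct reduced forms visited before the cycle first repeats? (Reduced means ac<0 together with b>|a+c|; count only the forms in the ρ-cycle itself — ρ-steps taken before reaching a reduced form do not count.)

D = 29, ⌊√D⌋ = 5
descent: ρ → (5,3,-1)
descent: ρ → (-1,5,1)  [lands on river]
river: ρ → (1,5,-1)
ρ-cycle length = 2 (tail of 2 descent steps not counted)

2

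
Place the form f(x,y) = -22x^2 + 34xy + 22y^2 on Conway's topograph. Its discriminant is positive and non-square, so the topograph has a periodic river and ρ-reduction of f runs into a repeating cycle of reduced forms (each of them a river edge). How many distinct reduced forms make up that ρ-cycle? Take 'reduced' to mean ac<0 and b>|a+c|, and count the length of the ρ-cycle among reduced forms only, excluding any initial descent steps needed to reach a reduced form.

D = 3092, ⌊√D⌋ = 55
river: ρ → (22,54,-2)
river: ρ → (-2,54,22)
river: ρ → (22,34,-22)
river: ρ → (-22,54,2)
river: ρ → (2,54,-22)
river: ρ → (-22,34,22)
ρ-cycle length = 6 (tail of 0 descent steps not counted)

6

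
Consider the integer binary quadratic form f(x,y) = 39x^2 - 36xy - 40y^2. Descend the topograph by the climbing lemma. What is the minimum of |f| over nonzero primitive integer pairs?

descent: ρ → (-40,36,39)  [lands on river]
river: ρ → (39,42,-37)
river: ρ → (-37,32,44)
river: ρ → (44,56,-25)
river: ρ → (-25,44,56)
river: ρ → (56,68,-13)
river: ρ → (-13,62,71)
river: ρ → (71,80,-4)
river: ρ → (-4,80,71)
river: ρ → (71,62,-13)
river: ρ → (-13,68,56)
river: ρ → (56,44,-25)
river: ρ → (-25,56,44)
river: ρ → (44,32,-37)
river: ρ → (-37,42,39)
river: ρ → (39,36,-40)
river: ρ → (-40,44,35)
river: ρ → (35,26,-49)
river: ρ → (-49,72,12)
river: ρ → (12,72,-49)
river: ρ → (-49,26,35)
river: ρ → (35,44,-40)
closes: descent 1, river 22
min |a| on river = 4

4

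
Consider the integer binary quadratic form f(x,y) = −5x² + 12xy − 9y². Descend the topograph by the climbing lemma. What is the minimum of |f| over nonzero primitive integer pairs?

translate: b→-2 (≡-12 mod 10), so (5,-12,9)→(5,-2,2)
flip: (5,-2,2)→(2,2,5)
reduced (well bottom): (2,2,5) with a≤c, −a<b≤a
well minimum |f| = |-2| = 2 (negative-definite)

2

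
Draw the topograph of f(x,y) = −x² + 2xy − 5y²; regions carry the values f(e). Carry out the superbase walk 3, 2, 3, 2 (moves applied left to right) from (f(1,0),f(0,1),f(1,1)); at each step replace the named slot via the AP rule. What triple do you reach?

start (-1,-5,-4) = (f(1,0),f(0,1),f(1,1))
replace slot 3: 2·((-1)+(-5)) − (-4) = -8 → (-1,-5,-8)
replace slot 2: 2·((-1)+(-8)) − (-5) = -13 → (-1,-13,-8)
replace slot 3: 2·((-1)+(-13)) − (-8) = -20 → (-1,-13,-20)
replace slot 2: 2·((-1)+(-20)) − (-13) = -29 → (-1,-29,-20)

-1,-29,-20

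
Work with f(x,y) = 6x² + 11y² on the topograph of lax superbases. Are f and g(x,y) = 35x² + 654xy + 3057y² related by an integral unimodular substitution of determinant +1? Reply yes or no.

D₁ = -264, D₂ = -264
f: reduced (well bottom): (6,0,11) with a≤c, −a<b≤a
g: translate: b→24 (≡654 mod 70), so (35,654,3057)→(35,24,6)
g: flip: (35,24,6)→(6,-24,35)
g: translate: b→0 (≡-24 mod 12), so (6,-24,35)→(6,0,11)
g: reduced (well bottom): (6,0,11) with a≤c, −a<b≤a
reduced forms (6, 0, 11) vs (6, 0, 11) ⇒ equivalent

yes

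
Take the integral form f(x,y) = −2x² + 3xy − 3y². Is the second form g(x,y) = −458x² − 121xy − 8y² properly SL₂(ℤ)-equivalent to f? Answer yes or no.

D₁ = -15, D₂ = -15
f is negative-definite; reduce −f:
−f: translate: b→1 (≡-3 mod 4), so (2,-3,3)→(2,1,2)
−f: reduced (well bottom): (2,1,2) with a≤c, −a<b≤a
flip sign back: reduced form of f is (-2,-1,-2)
g is negative-definite; reduce −g:
−g: flip: (458,121,8)→(8,-121,458)
−g: translate: b→7 (≡-121 mod 16), so (8,-121,458)→(8,7,2)
−g: flip: (8,7,2)→(2,-7,8)
−g: translate: b→1 (≡-7 mod 4), so (2,-7,8)→(2,1,2)
−g: reduced (well bottom): (2,1,2) with a≤c, −a<b≤a
flip sign back: reduced form of g is (-2,-1,-2)
reduced forms (-2, -1, -2) vs (-2, -1, -2) ⇒ equivalent

yes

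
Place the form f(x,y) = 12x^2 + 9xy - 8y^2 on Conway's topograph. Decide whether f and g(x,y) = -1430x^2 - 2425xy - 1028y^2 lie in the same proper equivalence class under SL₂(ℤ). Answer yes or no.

D₁ = 465, D₂ = 465
river cycle of f (length 10): (-8, 7, 13), (13, 19, -2), (-2, 21, 3), (3, 21, -2), (-2, 19, 13), (13, 7, -8), (-8, 9, 12), (12, 15, -5), (-5, 15, 12), (12, 9, -8)
river cycle of g (length 10): (-2, 21, 3), (3, 21, -2), (-2, 19, 13), (13, 7, -8), (-8, 9, 12), (12, 15, -5), (-5, 15, 12), (12, 9, -8), (-8, 7, 13), (13, 19, -2)
cycles coincide ⇒ equivalent

yes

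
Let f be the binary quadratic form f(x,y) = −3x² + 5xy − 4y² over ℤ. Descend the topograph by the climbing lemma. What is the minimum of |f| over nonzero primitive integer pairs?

translate: b→1 (≡-5 mod 6), so (3,-5,4)→(3,1,2)
flip: (3,1,2)→(2,-1,3)
reduced (well bottom): (2,-1,3) with a≤c, −a<b≤a
well minimum |f| = |-2| = 2 (negative-definite)

2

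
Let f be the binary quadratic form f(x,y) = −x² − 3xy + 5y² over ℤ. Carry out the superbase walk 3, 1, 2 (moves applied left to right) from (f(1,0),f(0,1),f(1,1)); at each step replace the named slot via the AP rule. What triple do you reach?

start (-1,5,1) = (f(1,0),f(0,1),f(1,1))
replace slot 3: 2·((-1)+5) − 1 = 7 → (-1,5,7)
replace slot 1: 2·(5+7) − (-1) = 25 → (25,5,7)
replace slot 2: 2·(25+7) − 5 = 59 → (25,59,7)

25,59,7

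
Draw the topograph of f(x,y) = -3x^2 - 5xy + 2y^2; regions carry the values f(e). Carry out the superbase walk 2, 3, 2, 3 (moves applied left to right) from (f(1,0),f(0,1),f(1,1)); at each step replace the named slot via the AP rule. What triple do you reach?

start (-3,2,-6) = (f(1,0),f(0,1),f(1,1))
replace slot 2: 2·((-3)+(-6)) − 2 = -20 → (-3,-20,-6)
replace slot 3: 2·((-3)+(-20)) − (-6) = -40 → (-3,-20,-40)
replace slot 2: 2·((-3)+(-40)) − (-20) = -66 → (-3,-66,-40)
replace slot 3: 2·((-3)+(-66)) − (-40) = -98 → (-3,-66,-98)

-3,-66,-98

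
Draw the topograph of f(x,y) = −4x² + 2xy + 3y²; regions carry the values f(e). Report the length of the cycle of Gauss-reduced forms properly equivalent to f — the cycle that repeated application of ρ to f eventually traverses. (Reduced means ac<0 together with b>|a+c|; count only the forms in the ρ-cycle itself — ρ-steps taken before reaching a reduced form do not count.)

D = 52, ⌊√D⌋ = 7
river: ρ → (3,4,-3)
river: ρ → (-3,2,4)
river: ρ → (4,6,-1)
river: ρ → (-1,6,4)
river: ρ → (4,2,-3)
river: ρ → (-3,4,3)
river: ρ → (3,2,-4)
river: ρ → (-4,6,1)
river: ρ → (1,6,-4)
river: ρ → (-4,2,3)
ρ-cycle length = 10 (tail of 0 descent steps not counted)

10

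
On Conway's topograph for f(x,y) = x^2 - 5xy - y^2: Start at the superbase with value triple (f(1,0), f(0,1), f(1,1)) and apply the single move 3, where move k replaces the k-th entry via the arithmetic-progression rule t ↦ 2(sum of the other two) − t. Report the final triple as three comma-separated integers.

start (1,-1,-5) = (f(1,0),f(0,1),f(1,1))
replace slot 3: 2·(1+(-1)) − (-5) = 5 → (1,-1,5)

1,-1,5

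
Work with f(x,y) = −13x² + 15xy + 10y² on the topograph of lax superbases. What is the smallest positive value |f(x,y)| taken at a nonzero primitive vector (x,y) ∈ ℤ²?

river: ρ → (10,25,-3)
river: ρ → (-3,23,18)
river: ρ → (18,13,-8)
river: ρ → (-8,19,12)
river: ρ → (12,5,-15)
river: ρ → (-15,25,2)
river: ρ → (2,27,-2)
river: ρ → (-2,25,15)
river: ρ → (15,5,-12)
river: ρ → (-12,19,8)
river: ρ → (8,13,-18)
river: ρ → (-18,23,3)
river: ρ → (3,25,-10)
river: ρ → (-10,15,13)
river: ρ → (13,11,-12)
river: ρ → (-12,13,12)
river: ρ → (12,11,-13)
river: ρ → (-13,15,10)
closes: descent 0, river 18
min |a| on river = 2

2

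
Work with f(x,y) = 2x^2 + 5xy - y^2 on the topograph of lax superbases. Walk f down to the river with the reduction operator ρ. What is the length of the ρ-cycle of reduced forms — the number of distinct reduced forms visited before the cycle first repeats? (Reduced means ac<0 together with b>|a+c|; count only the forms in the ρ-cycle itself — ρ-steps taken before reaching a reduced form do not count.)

D = 33, ⌊√D⌋ = 5
river: ρ → (-1,5,2)
river: ρ → (2,3,-3)
river: ρ → (-3,3,2)
river: ρ → (2,5,-1)
ρ-cycle length = 4 (tail of 0 descent steps not counted)

4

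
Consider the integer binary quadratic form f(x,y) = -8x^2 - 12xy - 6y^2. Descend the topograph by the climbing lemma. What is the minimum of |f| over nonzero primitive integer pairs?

translate: b→-4 (≡12 mod 16), so (8,12,6)→(8,-4,2)
flip: (8,-4,2)→(2,4,8)
translate: b→0 (≡4 mod 4), so (2,4,8)→(2,0,6)
reduced (well bottom): (2,0,6) with a≤c, −a<b≤a
well minimum |f| = |-2| = 2 (negative-definite)

2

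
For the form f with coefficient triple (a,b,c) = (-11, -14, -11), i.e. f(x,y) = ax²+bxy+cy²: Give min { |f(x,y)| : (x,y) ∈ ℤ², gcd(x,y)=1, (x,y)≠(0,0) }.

translate: b→-8 (≡14 mod 22), so (11,14,11)→(11,-8,8)
flip: (11,-8,8)→(8,8,11)
reduced (well bottom): (8,8,11) with a≤c, −a<b≤a
well minimum |f| = |-8| = 8 (negative-definite)

8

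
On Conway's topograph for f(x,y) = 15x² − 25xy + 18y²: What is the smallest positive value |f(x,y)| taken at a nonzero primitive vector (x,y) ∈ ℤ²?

translate: b→5 (≡-25 mod 30), so (15,-25,18)→(15,5,8)
flip: (15,5,8)→(8,-5,15)
reduced (well bottom): (8,-5,15) with a≤c, −a<b≤a
well minimum = a = 8

8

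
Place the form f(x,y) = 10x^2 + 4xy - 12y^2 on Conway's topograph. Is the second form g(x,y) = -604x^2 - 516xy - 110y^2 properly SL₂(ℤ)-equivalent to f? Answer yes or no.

D₁ = 496, D₂ = 496
river cycle of f (length 8): (-12, 20, 2), (2, 20, -12), (-12, 4, 10), (10, 16, -6), (-6, 20, 4), (4, 20, -6), (-6, 16, 10), (10, 4, -12)
river cycle of g (length 8): (-12, 20, 2), (2, 20, -12), (-12, 4, 10), (10, 16, -6), (-6, 20, 4), (4, 20, -6), (-6, 16, 10), (10, 4, -12)
cycles coincide ⇒ equivalent

yes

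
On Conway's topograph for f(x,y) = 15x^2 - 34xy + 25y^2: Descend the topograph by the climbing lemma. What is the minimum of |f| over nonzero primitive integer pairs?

translate: b→-4 (≡-34 mod 30), so (15,-34,25)→(15,-4,6)
flip: (15,-4,6)→(6,4,15)
reduced (well bottom): (6,4,15) with a≤c, −a<b≤a
well minimum = a = 6

6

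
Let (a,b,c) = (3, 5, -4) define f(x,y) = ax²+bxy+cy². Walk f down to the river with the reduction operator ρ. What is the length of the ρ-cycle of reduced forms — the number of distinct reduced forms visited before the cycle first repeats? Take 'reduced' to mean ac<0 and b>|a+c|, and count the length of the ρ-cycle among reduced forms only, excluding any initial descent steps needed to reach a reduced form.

D = 73, ⌊√D⌋ = 8
river: ρ → (-4,3,4)
river: ρ → (4,5,-3)
river: ρ → (-3,7,2)
river: ρ → (2,5,-6)
river: ρ → (-6,7,1)
river: ρ → (1,7,-6)
river: ρ → (-6,5,2)
river: ρ → (2,7,-3)
river: ρ → (-3,5,4)
river: ρ → (4,3,-4)
river: ρ → (-4,5,3)
river: ρ → (3,7,-2)
river: ρ → (-2,5,6)
river: ρ → (6,7,-1)
river: ρ → (-1,7,6)
river: ρ → (6,5,-2)
river: ρ → (-2,7,3)
river: ρ → (3,5,-4)
ρ-cycle length = 18 (tail of 0 descent steps not counted)

18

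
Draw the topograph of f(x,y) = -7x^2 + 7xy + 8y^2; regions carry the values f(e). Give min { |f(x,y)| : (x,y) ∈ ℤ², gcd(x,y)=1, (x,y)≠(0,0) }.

river: ρ → (8,9,-6)
river: ρ → (-6,15,2)
river: ρ → (2,13,-13)
river: ρ → (-13,13,2)
river: ρ → (2,15,-6)
river: ρ → (-6,9,8)
river: ρ → (8,7,-7)
river: ρ → (-7,7,8)
closes: descent 0, river 8
min |a| on river = 2

2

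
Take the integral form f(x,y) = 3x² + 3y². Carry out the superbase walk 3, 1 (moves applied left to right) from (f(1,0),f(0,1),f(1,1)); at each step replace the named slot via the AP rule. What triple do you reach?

start (3,3,6) = (f(1,0),f(0,1),f(1,1))
replace slot 3: 2·(3+3) − 6 = 6 → (3,3,6)
replace slot 1: 2·(3+6) − 3 = 15 → (15,3,6)

15,3,6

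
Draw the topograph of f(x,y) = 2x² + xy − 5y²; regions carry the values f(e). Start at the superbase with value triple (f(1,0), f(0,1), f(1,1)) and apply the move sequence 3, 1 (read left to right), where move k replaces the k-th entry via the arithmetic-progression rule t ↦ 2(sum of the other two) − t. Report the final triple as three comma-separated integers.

start (2,-5,-2) = (f(1,0),f(0,1),f(1,1))
replace slot 3: 2·(2+(-5)) − (-2) = -4 → (2,-5,-4)
replace slot 1: 2·((-5)+(-4)) − 2 = -20 → (-20,-5,-4)

-20,-5,-4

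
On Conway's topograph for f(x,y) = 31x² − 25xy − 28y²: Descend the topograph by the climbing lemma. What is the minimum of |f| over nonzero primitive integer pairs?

descent: ρ → (-28,25,31)  [lands on river]
river: ρ → (31,37,-22)
river: ρ → (-22,51,17)
river: ρ → (17,51,-22)
river: ρ → (-22,37,31)
river: ρ → (31,25,-28)
river: ρ → (-28,31,28)
river: ρ → (28,25,-31)
river: ρ → (-31,37,22)
river: ρ → (22,51,-17)
river: ρ → (-17,51,22)
river: ρ → (22,37,-31)
river: ρ → (-31,25,28)
river: ρ → (28,31,-28)
closes: descent 1, river 14
min |a| on river = 17

17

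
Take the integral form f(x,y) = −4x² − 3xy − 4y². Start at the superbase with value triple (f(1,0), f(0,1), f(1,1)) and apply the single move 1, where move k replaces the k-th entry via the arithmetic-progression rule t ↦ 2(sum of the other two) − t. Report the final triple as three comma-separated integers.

start (-4,-4,-11) = (f(1,0),f(0,1),f(1,1))
replace slot 1: 2·((-4)+(-11)) − (-4) = -26 → (-26,-4,-11)

-26,-4,-11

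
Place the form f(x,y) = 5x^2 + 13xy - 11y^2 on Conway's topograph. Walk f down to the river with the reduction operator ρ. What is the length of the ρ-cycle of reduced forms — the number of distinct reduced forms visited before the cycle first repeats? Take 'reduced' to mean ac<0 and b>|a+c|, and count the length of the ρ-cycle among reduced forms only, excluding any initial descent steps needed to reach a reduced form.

D = 389, ⌊√D⌋ = 19
river: ρ → (-11,9,7)
river: ρ → (7,19,-1)
river: ρ → (-1,19,7)
river: ρ → (7,9,-11)
river: ρ → (-11,13,5)
river: ρ → (5,17,-5)
river: ρ → (-5,13,11)
river: ρ → (11,9,-7)
river: ρ → (-7,19,1)
river: ρ → (1,19,-7)
river: ρ → (-7,9,11)
river: ρ → (11,13,-5)
river: ρ → (-5,17,5)
river: ρ → (5,13,-11)
ρ-cycle length = 14 (tail of 0 descent steps not counted)

14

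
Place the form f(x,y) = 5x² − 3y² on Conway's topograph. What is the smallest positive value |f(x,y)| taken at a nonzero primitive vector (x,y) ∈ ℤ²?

descent: ρ → (-3,6,2)  [lands on river]
river: ρ → (2,6,-3)
closes: descent 1, river 2
min |a| on river = 2

2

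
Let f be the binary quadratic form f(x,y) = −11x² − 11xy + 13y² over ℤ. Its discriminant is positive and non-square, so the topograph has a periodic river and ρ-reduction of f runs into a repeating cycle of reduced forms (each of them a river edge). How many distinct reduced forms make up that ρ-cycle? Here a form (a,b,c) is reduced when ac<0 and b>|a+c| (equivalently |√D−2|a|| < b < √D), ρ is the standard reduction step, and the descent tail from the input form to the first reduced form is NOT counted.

D = 693, ⌊√D⌋ = 26
descent: ρ → (13,11,-11)  [lands on river]
river: ρ → (-11,11,13)
river: ρ → (13,15,-9)
river: ρ → (-9,21,7)
river: ρ → (7,21,-9)
river: ρ → (-9,15,13)
ρ-cycle length = 6 (tail of 1 descent step not counted)

6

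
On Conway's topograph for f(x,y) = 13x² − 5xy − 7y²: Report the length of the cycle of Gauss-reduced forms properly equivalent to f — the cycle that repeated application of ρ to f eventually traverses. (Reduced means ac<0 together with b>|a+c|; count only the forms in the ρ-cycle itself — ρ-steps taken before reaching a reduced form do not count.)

D = 389, ⌊√D⌋ = 19
descent: ρ → (-7,19,1)  [lands on river]
river: ρ → (1,19,-7)
river: ρ → (-7,9,11)
river: ρ → (11,13,-5)
river: ρ → (-5,17,5)
river: ρ → (5,13,-11)
river: ρ → (-11,9,7)
river: ρ → (7,19,-1)
river: ρ → (-1,19,7)
river: ρ → (7,9,-11)
river: ρ → (-11,13,5)
river: ρ → (5,17,-5)
river: ρ → (-5,13,11)
river: ρ → (11,9,-7)
ρ-cycle length = 14 (tail of 1 descent step not counted)

14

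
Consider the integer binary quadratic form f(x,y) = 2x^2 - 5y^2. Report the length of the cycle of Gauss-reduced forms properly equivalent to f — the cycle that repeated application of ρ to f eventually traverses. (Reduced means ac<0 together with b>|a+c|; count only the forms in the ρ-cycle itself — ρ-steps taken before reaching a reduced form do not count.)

D = 40, ⌊√D⌋ = 6
descent: ρ → (-5,0,2)
descent: ρ → (2,4,-3)  [lands on river]
river: ρ → (-3,2,3)
river: ρ → (3,4,-2)
river: ρ → (-2,4,3)
river: ρ → (3,2,-3)
river: ρ → (-3,4,2)
ρ-cycle length = 6 (tail of 2 descent steps not counted)

6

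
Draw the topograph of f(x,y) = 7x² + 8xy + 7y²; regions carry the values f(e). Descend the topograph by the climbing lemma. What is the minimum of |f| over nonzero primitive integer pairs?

translate: b→-6 (≡8 mod 14), so (7,8,7)→(7,-6,6)
flip: (7,-6,6)→(6,6,7)
reduced (well bottom): (6,6,7) with a≤c, −a<b≤a
well minimum = a = 6

6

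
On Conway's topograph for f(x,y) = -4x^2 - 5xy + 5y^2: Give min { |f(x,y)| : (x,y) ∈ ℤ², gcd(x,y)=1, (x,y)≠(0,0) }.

descent: ρ → (5,5,-4)  [lands on river]
river: ρ → (-4,3,6)
river: ρ → (6,9,-1)
river: ρ → (-1,9,6)
river: ρ → (6,3,-4)
river: ρ → (-4,5,5)
closes: descent 1, river 6
min |a| on river = 1

1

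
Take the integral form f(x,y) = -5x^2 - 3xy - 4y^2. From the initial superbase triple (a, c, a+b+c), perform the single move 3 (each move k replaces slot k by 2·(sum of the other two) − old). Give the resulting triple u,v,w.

start (-5,-4,-12) = (f(1,0),f(0,1),f(1,1))
replace slot 3: 2·((-5)+(-4)) − (-12) = -6 → (-5,-4,-6)

-5,-4,-6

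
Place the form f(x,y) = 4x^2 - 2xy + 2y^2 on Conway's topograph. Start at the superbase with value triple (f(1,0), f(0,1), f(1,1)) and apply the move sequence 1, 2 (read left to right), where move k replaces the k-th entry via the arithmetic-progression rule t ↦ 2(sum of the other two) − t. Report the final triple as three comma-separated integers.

start (4,2,4) = (f(1,0),f(0,1),f(1,1))
replace slot 1: 2·(2+4) − 4 = 8 → (8,2,4)
replace slot 2: 2·(8+4) − 2 = 22 → (8,22,4)

8,22,4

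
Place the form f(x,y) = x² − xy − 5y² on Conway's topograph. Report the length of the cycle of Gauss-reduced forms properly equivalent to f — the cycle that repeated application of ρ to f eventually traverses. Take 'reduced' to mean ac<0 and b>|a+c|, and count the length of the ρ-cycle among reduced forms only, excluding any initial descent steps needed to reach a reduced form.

D = 21, ⌊√D⌋ = 4
descent: ρ → (-5,1,1)
descent: ρ → (1,3,-3)  [lands on river]
river: ρ → (-3,3,1)
ρ-cycle length = 2 (tail of 2 descent steps not counted)

2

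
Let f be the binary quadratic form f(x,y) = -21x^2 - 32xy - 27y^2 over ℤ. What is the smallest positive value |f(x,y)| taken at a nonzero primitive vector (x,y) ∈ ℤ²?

translate: b→-10 (≡32 mod 42), so (21,32,27)→(21,-10,16)
flip: (21,-10,16)→(16,10,21)
reduced (well bottom): (16,10,21) with a≤c, −a<b≤a
well minimum |f| = |-16| = 16 (negative-definite)

16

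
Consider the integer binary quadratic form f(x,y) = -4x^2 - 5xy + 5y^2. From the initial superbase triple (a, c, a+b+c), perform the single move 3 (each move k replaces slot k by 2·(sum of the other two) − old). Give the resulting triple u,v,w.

start (-4,5,-4) = (f(1,0),f(0,1),f(1,1))
replace slot 3: 2·((-4)+5) − (-4) = 6 → (-4,5,6)

-4,5,6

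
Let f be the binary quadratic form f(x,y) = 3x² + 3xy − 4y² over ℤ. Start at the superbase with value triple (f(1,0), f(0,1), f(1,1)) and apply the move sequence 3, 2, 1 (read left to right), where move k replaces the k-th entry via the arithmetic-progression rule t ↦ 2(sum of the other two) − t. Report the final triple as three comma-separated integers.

start (3,-4,2) = (f(1,0),f(0,1),f(1,1))
replace slot 3: 2·(3+(-4)) − 2 = -4 → (3,-4,-4)
replace slot 2: 2·(3+(-4)) − (-4) = 2 → (3,2,-4)
replace slot 1: 2·(2+(-4)) − 3 = -7 → (-7,2,-4)

-7,2,-4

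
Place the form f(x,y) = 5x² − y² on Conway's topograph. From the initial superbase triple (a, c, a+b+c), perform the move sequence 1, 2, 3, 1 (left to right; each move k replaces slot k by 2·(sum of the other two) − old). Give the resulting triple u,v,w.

start (5,-1,4) = (f(1,0),f(0,1),f(1,1))
replace slot 1: 2·((-1)+4) − 5 = 1 → (1,-1,4)
replace slot 2: 2·(1+4) − (-1) = 11 → (1,11,4)
replace slot 3: 2·(1+11) − 4 = 20 → (1,11,20)
replace slot 1: 2·(11+20) − 1 = 61 → (61,11,20)

61,11,20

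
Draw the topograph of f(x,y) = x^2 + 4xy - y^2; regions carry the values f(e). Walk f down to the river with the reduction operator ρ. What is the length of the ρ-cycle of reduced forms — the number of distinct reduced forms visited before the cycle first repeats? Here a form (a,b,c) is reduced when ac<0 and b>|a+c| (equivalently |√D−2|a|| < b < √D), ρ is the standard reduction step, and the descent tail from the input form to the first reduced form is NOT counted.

D = 20, ⌊√D⌋ = 4
river: ρ → (-1,4,1)
river: ρ → (1,4,-1)
ρ-cycle length = 2 (tail of 0 descent steps not counted)

2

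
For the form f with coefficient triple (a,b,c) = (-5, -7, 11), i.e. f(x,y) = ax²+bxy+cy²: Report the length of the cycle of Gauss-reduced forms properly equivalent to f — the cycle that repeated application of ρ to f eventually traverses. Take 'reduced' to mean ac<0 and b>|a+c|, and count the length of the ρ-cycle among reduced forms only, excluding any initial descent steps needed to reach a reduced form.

D = 269, ⌊√D⌋ = 16
descent: ρ → (11,7,-5)  [lands on river]
river: ρ → (-5,13,5)
river: ρ → (5,7,-11)
river: ρ → (-11,15,1)
river: ρ → (1,15,-11)
river: ρ → (-11,7,5)
river: ρ → (5,13,-5)
river: ρ → (-5,7,11)
river: ρ → (11,15,-1)
river: ρ → (-1,15,11)
ρ-cycle length = 10 (tail of 1 descent step not counted)

10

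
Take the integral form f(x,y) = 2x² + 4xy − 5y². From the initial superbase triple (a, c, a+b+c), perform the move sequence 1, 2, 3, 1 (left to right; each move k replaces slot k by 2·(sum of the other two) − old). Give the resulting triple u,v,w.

start (2,-5,1) = (f(1,0),f(0,1),f(1,1))
replace slot 1: 2·((-5)+1) − 2 = -10 → (-10,-5,1)
replace slot 2: 2·((-10)+1) − (-5) = -13 → (-10,-13,1)
replace slot 3: 2·((-10)+(-13)) − 1 = -47 → (-10,-13,-47)
replace slot 1: 2·((-13)+(-47)) − (-10) = -110 → (-110,-13,-47)

-110,-13,-47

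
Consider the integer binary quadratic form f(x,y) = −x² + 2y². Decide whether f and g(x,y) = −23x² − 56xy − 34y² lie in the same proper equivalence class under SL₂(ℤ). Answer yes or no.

D₁ = 8, D₂ = 8
river cycle of f (length 2): (-1, 2, 1), (1, 2, -1)
river cycle of g (length 2): (-1, 2, 1), (1, 2, -1)
cycles coincide ⇒ equivalent

yes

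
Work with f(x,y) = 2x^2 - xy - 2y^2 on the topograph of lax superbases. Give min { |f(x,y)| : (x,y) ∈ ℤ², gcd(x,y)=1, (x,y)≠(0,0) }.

descent: ρ → (-2,1,2)  [lands on river]
river: ρ → (2,3,-1)
river: ρ → (-1,3,2)
river: ρ → (2,1,-2)
river: ρ → (-2,3,1)
river: ρ → (1,3,-2)
closes: descent 1, river 6
min |a| on river = 1

1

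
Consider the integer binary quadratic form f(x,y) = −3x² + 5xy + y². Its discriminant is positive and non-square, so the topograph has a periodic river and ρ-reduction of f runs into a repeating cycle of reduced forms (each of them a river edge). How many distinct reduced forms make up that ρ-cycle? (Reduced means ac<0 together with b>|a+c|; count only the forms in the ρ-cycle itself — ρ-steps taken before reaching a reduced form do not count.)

D = 37, ⌊√D⌋ = 6
river: ρ → (1,5,-3)
river: ρ → (-3,1,3)
river: ρ → (3,5,-1)
river: ρ → (-1,5,3)
river: ρ → (3,1,-3)
river: ρ → (-3,5,1)
ρ-cycle length = 6 (tail of 0 descent steps not counted)

6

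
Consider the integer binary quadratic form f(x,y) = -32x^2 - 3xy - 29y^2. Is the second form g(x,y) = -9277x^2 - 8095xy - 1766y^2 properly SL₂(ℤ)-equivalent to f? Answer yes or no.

D₁ = -3703, D₂ = -3703
f is negative-definite; reduce −f:
−f: flip: (32,3,29)→(29,-3,32)
−f: reduced (well bottom): (29,-3,32) with a≤c, −a<b≤a
flip sign back: reduced form of f is (-29,3,-32)
g is negative-definite; reduce −g:
−g: flip: (9277,8095,1766)→(1766,-8095,9277)
−g: translate: b→-1031 (≡-8095 mod 3532), so (1766,-8095,9277)→(1766,-1031,151)
−g: flip: (1766,-1031,151)→(151,1031,1766)
−g: translate: b→125 (≡1031 mod 302), so (151,1031,1766)→(151,125,32)
−g: flip: (151,125,32)→(32,-125,151)
−g: translate: b→3 (≡-125 mod 64), so (32,-125,151)→(32,3,29)
−g: flip: (32,3,29)→(29,-3,32)
−g: reduced (well bottom): (29,-3,32) with a≤c, −a<b≤a
flip sign back: reduced form of g is (-29,3,-32)
reduced forms (-29, 3, -32) vs (-29, 3, -32) ⇒ equivalent

yes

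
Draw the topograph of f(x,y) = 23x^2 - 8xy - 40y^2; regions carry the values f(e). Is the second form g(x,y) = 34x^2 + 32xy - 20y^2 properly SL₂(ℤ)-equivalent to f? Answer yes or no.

D₁ = 3744, D₂ = 3744
river cycle of f (length 8): (23, 38, -25), (-25, 12, 36), (36, 60, -1), (-1, 60, 36), (36, 12, -25), (-25, 38, 23), (23, 54, -9), (-9, 54, 23)
river cycle of g (length 8): (-20, 48, 18), (18, 60, -2), (-2, 60, 18), (18, 48, -20), (-20, 32, 34), (34, 36, -18), (-18, 36, 34), (34, 32, -20)
cycles differ ⇒ inequivalent

no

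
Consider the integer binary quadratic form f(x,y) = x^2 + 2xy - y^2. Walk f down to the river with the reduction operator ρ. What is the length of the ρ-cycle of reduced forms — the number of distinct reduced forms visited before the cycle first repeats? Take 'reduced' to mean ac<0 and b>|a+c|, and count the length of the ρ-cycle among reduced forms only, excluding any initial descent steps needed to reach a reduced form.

D = 8, ⌊√D⌋ = 2
river: ρ → (-1,2,1)
river: ρ → (1,2,-1)
ρ-cycle length = 2 (tail of 0 descent steps not counted)

2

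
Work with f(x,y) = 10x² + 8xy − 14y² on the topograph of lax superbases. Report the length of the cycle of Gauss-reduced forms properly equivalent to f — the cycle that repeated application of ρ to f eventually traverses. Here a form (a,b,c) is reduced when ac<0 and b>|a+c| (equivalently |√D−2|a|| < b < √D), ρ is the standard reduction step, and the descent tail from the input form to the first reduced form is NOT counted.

D = 624, ⌊√D⌋ = 24
river: ρ → (-14,20,4)
river: ρ → (4,20,-14)
river: ρ → (-14,8,10)
river: ρ → (10,12,-12)
river: ρ → (-12,12,10)
river: ρ → (10,8,-14)
ρ-cycle length = 6 (tail of 0 descent steps not counted)

6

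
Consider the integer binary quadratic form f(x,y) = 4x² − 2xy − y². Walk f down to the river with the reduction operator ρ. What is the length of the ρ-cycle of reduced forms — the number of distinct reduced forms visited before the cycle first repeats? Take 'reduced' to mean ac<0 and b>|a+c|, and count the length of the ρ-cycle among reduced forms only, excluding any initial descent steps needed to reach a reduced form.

D = 20, ⌊√D⌋ = 4
descent: ρ → (-1,4,1)  [lands on river]
river: ρ → (1,4,-1)
ρ-cycle length = 2 (tail of 1 descent step not counted)

2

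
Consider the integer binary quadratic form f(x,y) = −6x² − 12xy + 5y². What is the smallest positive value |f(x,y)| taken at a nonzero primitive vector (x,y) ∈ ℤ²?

descent: ρ → (5,12,-6)  [lands on river]
river: ρ → (-6,12,5)
river: ρ → (5,8,-10)
river: ρ → (-10,12,3)
river: ρ → (3,12,-10)
river: ρ → (-10,8,5)
closes: descent 1, river 6
min |a| on river = 3

3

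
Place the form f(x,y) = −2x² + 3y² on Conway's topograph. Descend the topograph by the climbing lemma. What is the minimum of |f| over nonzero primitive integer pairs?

descent: ρ → (3,0,-2)
descent: ρ → (-2,4,1)  [lands on river]
river: ρ → (1,4,-2)
closes: descent 2, river 2
min |a| on river = 1

1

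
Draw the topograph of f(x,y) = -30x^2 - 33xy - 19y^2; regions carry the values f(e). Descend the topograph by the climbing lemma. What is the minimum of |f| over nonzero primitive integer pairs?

translate: b→-27 (≡33 mod 60), so (30,33,19)→(30,-27,16)
flip: (30,-27,16)→(16,27,30)
translate: b→-5 (≡27 mod 32), so (16,27,30)→(16,-5,19)
reduced (well bottom): (16,-5,19) with a≤c, −a<b≤a
well minimum |f| = |-16| = 16 (negative-definite)

16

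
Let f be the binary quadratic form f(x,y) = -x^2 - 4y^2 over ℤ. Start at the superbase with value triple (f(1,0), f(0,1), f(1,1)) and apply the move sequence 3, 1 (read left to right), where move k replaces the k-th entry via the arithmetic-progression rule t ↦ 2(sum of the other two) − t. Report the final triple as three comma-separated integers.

start (-1,-4,-5) = (f(1,0),f(0,1),f(1,1))
replace slot 3: 2·((-1)+(-4)) − (-5) = -5 → (-1,-4,-5)
replace slot 1: 2·((-4)+(-5)) − (-1) = -17 → (-17,-4,-5)

-17,-4,-5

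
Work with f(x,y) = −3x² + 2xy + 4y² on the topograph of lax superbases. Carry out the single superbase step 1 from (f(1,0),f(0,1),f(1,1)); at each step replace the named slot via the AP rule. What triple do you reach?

start (-3,4,3) = (f(1,0),f(0,1),f(1,1))
replace slot 1: 2·(4+3) − (-3) = 17 → (17,4,3)

17,4,3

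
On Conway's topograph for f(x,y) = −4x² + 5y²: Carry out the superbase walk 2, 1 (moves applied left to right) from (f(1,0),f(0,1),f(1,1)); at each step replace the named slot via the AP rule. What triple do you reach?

start (-4,5,1) = (f(1,0),f(0,1),f(1,1))
replace slot 2: 2·((-4)+1) − 5 = -11 → (-4,-11,1)
replace slot 1: 2·((-11)+1) − (-4) = -16 → (-16,-11,1)

-16,-11,1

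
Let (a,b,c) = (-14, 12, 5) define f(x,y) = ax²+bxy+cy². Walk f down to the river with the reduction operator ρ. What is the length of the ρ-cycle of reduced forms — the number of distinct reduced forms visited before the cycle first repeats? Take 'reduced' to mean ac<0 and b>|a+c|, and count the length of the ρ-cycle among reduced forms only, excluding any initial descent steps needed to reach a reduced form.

D = 424, ⌊√D⌋ = 20
river: ρ → (5,18,-5)
river: ρ → (-5,12,14)
river: ρ → (14,16,-3)
river: ρ → (-3,20,2)
river: ρ → (2,20,-3)
river: ρ → (-3,16,14)
river: ρ → (14,12,-5)
river: ρ → (-5,18,5)
river: ρ → (5,12,-14)
river: ρ → (-14,16,3)
river: ρ → (3,20,-2)
river: ρ → (-2,20,3)
river: ρ → (3,16,-14)
river: ρ → (-14,12,5)
ρ-cycle length = 14 (tail of 0 descent steps not counted)

14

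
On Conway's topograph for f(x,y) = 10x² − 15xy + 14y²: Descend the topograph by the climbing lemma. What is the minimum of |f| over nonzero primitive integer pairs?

translate: b→5 (≡-15 mod 20), so (10,-15,14)→(10,5,9)
flip: (10,5,9)→(9,-5,10)
reduced (well bottom): (9,-5,10) with a≤c, −a<b≤a
well minimum = a = 9

9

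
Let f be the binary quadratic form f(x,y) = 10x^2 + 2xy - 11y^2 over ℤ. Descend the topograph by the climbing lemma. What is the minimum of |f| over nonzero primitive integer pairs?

river: ρ → (-11,20,1)
river: ρ → (1,20,-11)
river: ρ → (-11,2,10)
river: ρ → (10,18,-3)
river: ρ → (-3,18,10)
river: ρ → (10,2,-11)
closes: descent 0, river 6
min |a| on river = 1

1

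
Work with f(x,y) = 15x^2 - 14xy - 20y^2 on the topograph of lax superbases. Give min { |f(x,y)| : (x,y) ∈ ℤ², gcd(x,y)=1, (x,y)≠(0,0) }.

descent: ρ → (-20,14,15)  [lands on river]
river: ρ → (15,16,-19)
river: ρ → (-19,22,12)
river: ρ → (12,26,-15)
river: ρ → (-15,34,4)
river: ρ → (4,30,-31)
river: ρ → (-31,32,3)
river: ρ → (3,34,-20)
river: ρ → (-20,6,17)
river: ρ → (17,28,-9)
river: ρ → (-9,26,20)
river: ρ → (20,14,-15)
river: ρ → (-15,16,19)
river: ρ → (19,22,-12)
river: ρ → (-12,26,15)
river: ρ → (15,34,-4)
river: ρ → (-4,30,31)
river: ρ → (31,32,-3)
river: ρ → (-3,34,20)
river: ρ → (20,6,-17)
river: ρ → (-17,28,9)
river: ρ → (9,26,-20)
closes: descent 1, river 22
min |a| on river = 3

3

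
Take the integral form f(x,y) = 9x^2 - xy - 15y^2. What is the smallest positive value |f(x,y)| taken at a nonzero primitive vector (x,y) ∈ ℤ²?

descent: ρ → (-15,1,9)
descent: ρ → (9,17,-7)  [lands on river]
river: ρ → (-7,11,15)
river: ρ → (15,19,-3)
river: ρ → (-3,23,1)
river: ρ → (1,23,-3)
river: ρ → (-3,19,15)
river: ρ → (15,11,-7)
river: ρ → (-7,17,9)
river: ρ → (9,19,-5)
river: ρ → (-5,21,5)
river: ρ → (5,19,-9)
river: ρ → (-9,17,7)
river: ρ → (7,11,-15)
river: ρ → (-15,19,3)
river: ρ → (3,23,-1)
river: ρ → (-1,23,3)
river: ρ → (3,19,-15)
river: ρ → (-15,11,7)
river: ρ → (7,17,-9)
river: ρ → (-9,19,5)
river: ρ → (5,21,-5)
river: ρ → (-5,19,9)
closes: descent 2, river 22
min |a| on river = 1

1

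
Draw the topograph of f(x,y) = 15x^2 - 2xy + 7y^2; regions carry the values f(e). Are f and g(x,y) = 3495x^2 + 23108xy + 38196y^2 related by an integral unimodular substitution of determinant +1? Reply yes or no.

D₁ = -416, D₂ = -416
f: flip: (15,-2,7)→(7,2,15)
f: reduced (well bottom): (7,2,15) with a≤c, −a<b≤a
g: translate: b→2138 (≡23108 mod 6990), so (3495,23108,38196)→(3495,2138,327)
g: flip: (3495,2138,327)→(327,-2138,3495)
g: translate: b→-176 (≡-2138 mod 654), so (327,-2138,3495)→(327,-176,24)
g: flip: (327,-176,24)→(24,176,327)
g: translate: b→-16 (≡176 mod 48), so (24,176,327)→(24,-16,7)
g: flip: (24,-16,7)→(7,16,24)
g: translate: b→2 (≡16 mod 14), so (7,16,24)→(7,2,15)
g: reduced (well bottom): (7,2,15) with a≤c, −a<b≤a
reduced forms (7, 2, 15) vs (7, 2, 15) ⇒ equivalent

yes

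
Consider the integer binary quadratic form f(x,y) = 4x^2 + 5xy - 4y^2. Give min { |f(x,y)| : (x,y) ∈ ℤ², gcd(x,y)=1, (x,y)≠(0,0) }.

river: ρ → (-4,3,5)
river: ρ → (5,7,-2)
river: ρ → (-2,9,1)
river: ρ → (1,9,-2)
river: ρ → (-2,7,5)
river: ρ → (5,3,-4)
river: ρ → (-4,5,4)
river: ρ → (4,3,-5)
river: ρ → (-5,7,2)
river: ρ → (2,9,-1)
river: ρ → (-1,9,2)
river: ρ → (2,7,-5)
river: ρ → (-5,3,4)
river: ρ → (4,5,-4)
closes: descent 0, river 14
min |a| on river = 1

1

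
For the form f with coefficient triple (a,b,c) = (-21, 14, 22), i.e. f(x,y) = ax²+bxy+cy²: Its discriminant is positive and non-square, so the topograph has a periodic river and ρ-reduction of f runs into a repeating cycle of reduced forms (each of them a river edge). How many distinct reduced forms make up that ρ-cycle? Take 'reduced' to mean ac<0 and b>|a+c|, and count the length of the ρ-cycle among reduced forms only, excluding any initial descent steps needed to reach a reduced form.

D = 2044, ⌊√D⌋ = 45
river: ρ → (22,30,-13)
river: ρ → (-13,22,30)
river: ρ → (30,38,-5)
river: ρ → (-5,42,14)
river: ρ → (14,42,-5)
river: ρ → (-5,38,30)
river: ρ → (30,22,-13)
river: ρ → (-13,30,22)
river: ρ → (22,14,-21)
river: ρ → (-21,28,15)
river: ρ → (15,32,-17)
river: ρ → (-17,36,11)
river: ρ → (11,30,-26)
river: ρ → (-26,22,15)
river: ρ → (15,38,-10)
river: ρ → (-10,42,7)
river: ρ → (7,42,-10)
river: ρ → (-10,38,15)
river: ρ → (15,22,-26)
river: ρ → (-26,30,11)
river: ρ → (11,36,-17)
river: ρ → (-17,32,15)
river: ρ → (15,28,-21)
river: ρ → (-21,14,22)
ρ-cycle length = 24 (tail of 0 descent steps not counted)

24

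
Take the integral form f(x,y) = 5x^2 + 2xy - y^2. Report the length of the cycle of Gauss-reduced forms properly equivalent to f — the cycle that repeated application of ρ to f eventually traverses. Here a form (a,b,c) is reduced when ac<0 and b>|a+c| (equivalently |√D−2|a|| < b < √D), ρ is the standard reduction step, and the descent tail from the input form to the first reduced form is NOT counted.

D = 24, ⌊√D⌋ = 4
descent: ρ → (-1,4,2)  [lands on river]
river: ρ → (2,4,-1)
ρ-cycle length = 2 (tail of 1 descent step not counted)

2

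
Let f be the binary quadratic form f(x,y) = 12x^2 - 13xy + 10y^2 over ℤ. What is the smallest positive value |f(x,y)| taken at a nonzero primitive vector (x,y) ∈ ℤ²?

translate: b→11 (≡-13 mod 24), so (12,-13,10)→(12,11,9)
flip: (12,11,9)→(9,-11,12)
translate: b→7 (≡-11 mod 18), so (9,-11,12)→(9,7,10)
reduced (well bottom): (9,7,10) with a≤c, −a<b≤a
well minimum = a = 9

9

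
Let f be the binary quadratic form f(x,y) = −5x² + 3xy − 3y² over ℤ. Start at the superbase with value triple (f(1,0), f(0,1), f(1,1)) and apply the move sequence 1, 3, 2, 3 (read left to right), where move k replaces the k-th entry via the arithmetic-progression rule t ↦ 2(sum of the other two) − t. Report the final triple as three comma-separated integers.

start (-5,-3,-5) = (f(1,0),f(0,1),f(1,1))
replace slot 1: 2·((-3)+(-5)) − (-5) = -11 → (-11,-3,-5)
replace slot 3: 2·((-11)+(-3)) − (-5) = -23 → (-11,-3,-23)
replace slot 2: 2·((-11)+(-23)) − (-3) = -65 → (-11,-65,-23)
replace slot 3: 2·((-11)+(-65)) − (-23) = -129 → (-11,-65,-129)

-11,-65,-129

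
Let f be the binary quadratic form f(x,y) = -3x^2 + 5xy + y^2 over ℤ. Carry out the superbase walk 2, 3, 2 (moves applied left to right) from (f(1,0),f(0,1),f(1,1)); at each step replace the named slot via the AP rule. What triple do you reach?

start (-3,1,3) = (f(1,0),f(0,1),f(1,1))
replace slot 2: 2·((-3)+3) − 1 = -1 → (-3,-1,3)
replace slot 3: 2·((-3)+(-1)) − 3 = -11 → (-3,-1,-11)
replace slot 2: 2·((-3)+(-11)) − (-1) = -27 → (-3,-27,-11)

-3,-27,-11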